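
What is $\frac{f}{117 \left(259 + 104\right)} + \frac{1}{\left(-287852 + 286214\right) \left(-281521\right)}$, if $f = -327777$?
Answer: $- \frac{47846871225}{6199655462} \approx -7.7177$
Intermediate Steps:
$\frac{f}{117 \left(259 + 104\right)} + \frac{1}{\left(-287852 + 286214\right) \left(-281521\right)} = - \frac{327777}{117 \left(259 + 104\right)} + \frac{1}{\left(-287852 + 286214\right) \left(-281521\right)} = - \frac{327777}{117 \cdot 363} + \frac{1}{-1638} \left(- \frac{1}{281521}\right) = - \frac{327777}{42471} - - \frac{1}{461131398} = \left(-327777\right) \frac{1}{42471} + \frac{1}{461131398} = - \frac{109259}{14157} + \frac{1}{461131398} = - \frac{47846871225}{6199655462}$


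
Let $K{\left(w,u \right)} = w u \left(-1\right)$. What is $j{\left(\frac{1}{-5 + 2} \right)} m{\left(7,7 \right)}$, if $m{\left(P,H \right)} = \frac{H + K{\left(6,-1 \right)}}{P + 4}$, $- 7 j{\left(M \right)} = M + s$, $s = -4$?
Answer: $\frac{169}{231} \approx 0.7316$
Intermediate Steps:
$K{\left(w,u \right)} = - u w$ ($K{\left(w,u \right)} = u w \left(-1\right) = - u w$)
$j{\left(M \right)} = \frac{4}{7} - \frac{M}{7}$ ($j{\left(M \right)} = - \frac{M - 4}{7} = - \frac{-4 + M}{7} = \frac{4}{7} - \frac{M}{7}$)
$m{\left(P,H \right)} = \frac{6 + H}{4 + P}$ ($m{\left(P,H \right)} = \frac{H - \left(-1\right) 6}{P + 4} = \frac{H + 6}{4 + P} = \frac{6 + H}{4 + P}$)
$j{\left(\frac{1}{-5 + 2} \right)} m{\left(7,7 \right)} = \left(\frac{4}{7} - \frac{1}{7 \left(-5 + 2\right)}\right) \frac{6 + 7}{4 + 7} = \left(\frac{4}{7} - \frac{1}{7 \left(-3\right)}\right) \frac{1}{11} \cdot 13 = \left(\frac{4}{7} - - \frac{1}{21}\right) \frac{1}{11} \cdot 13 = \left(\frac{4}{7} + \frac{1}{21}\right) \frac{13}{11} = \frac{13}{21} \cdot \frac{13}{11} = \frac{169}{231}$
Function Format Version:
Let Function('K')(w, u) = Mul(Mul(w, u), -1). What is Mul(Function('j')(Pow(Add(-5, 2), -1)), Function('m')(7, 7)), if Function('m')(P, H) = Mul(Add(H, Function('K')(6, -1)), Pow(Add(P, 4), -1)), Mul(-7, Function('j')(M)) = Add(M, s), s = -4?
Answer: Rational(169, 231) ≈ 0.73160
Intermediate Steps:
Function('K')(w, u) = Mul(-1, u, w) (Function('K')(w, u) = Mul(Mul(u, w), -1) = Mul(-1, u, w))
Function('j')(M) = Add(Rational(4, 7), Mul(Rational(-1, 7), M)) (Function('j')(M) = Mul(Rational(-1, 7), Add(M, -4)) = Mul(Rational(-1, 7), Add(-4, M)) = Add(Rational(4, 7), Mul(Rational(-1, 7), M)))
Function('m')(P, H) = Mul(Pow(Add(4, P), -1), Add(6, H)) (Function('m')(P, H) = Mul(Add(H, Mul(-1, -1, 6)), Pow(Add(P, 4), -1)) = Mul(Add(H, 6), Pow(Add(4, P), -1)) = Mul(Add(6, H), Pow(Add(4, P), -1)) = Mul(Pow(Add(4, P), -1), Add(6, H)))
Mul(Function('j')(Pow(Add(-5, 2), -1)), Function('m')(7, 7)) = Mul(Add(Rational(4, 7), Mul(Rational(-1, 7), Pow(Add(-5, 2), -1))), Mul(Pow(Add(4, 7), -1), Add(6, 7))) = Mul(Add(Rational(4, 7), Mul(Rational(-1, 7), Pow(-3, -1))), Mul(Pow(11, -1), 13)) = Mul(Add(Rational(4, 7), Mul(Rational(-1, 7), Rational(-1, 3))), Mul(Rational(1, 11), 13)) = Mul(Add(Rational(4, 7), Rational(1, 21)), Rational(13, 11)) = Mul(Rational(13, 21), Rational(13, 11)) = Rational(169, 231)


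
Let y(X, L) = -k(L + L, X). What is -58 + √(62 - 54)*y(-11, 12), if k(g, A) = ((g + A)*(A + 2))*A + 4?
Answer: -58 - 2582*√2 ≈ -3709.5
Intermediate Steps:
k(g, A) = 4 + A*(2 + A)*(A + g) (k(g, A) = ((A + g)*(2 + A))*A + 4 = ((2 + A)*(A + g))*A + 4 = A*(2 + A)*(A + g) + 4 = 4 + A*(2 + A)*(A + g))
y(X, L) = -4 - X³ - 2*X² - 4*L*X - 2*L*X² (y(X, L) = -(4 + X³ + 2*X² + (L + L)*X² + 2*X*(L + L)) = -(4 + X³ + 2*X² + (2*L)*X² + 2*X*(2*L)) = -(4 + X³ + 2*X² + 2*L*X² + 4*L*X) = -4 - X³ - 2*X² - 4*L*X - 2*L*X²)
-58 + √(62 - 54)*y(-11, 12) = -58 + √(62 - 54)*(-4 - 1*(-11)³ - 2*(-11)² - 4*12*(-11) - 2*12*(-11)²) = -58 + √8*(-4 - 1*(-1331) - 2*121 + 528 - 2*12*121) = -58 + (2*√2)*(-4 + 1331 - 242 + 528 - 2904) = -58 + (2*√2)*(-1291) = -58 - 2582*√2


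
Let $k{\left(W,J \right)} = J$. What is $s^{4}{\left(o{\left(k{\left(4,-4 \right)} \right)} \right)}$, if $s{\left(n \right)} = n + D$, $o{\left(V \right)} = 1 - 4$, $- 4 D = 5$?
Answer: $\frac{83521}{256} \approx 326.25$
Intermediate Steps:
$D = - \frac{5}{4}$ ($D = \left(- \frac{1}{4}\right) 5 = - \frac{5}{4} \approx -1.25$)
$o{\left(V \right)} = -3$ ($o{\left(V \right)} = 1 - 4 = -3$)
$s{\left(n \right)} = - \frac{5}{4} + n$ ($s{\left(n \right)} = n - \frac{5}{4} = - \frac{5}{4} + n$)
$s^{4}{\left(o{\left(k{\left(4,-4 \right)} \right)} \right)} = \left(- \frac{5}{4} - 3\right)^{4} = \left(- \frac{17}{4}\right)^{4} = \frac{83521}{256}$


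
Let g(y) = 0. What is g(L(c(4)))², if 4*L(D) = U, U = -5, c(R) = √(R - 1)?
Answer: 0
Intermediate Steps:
c(R) = √(-1 + R)
L(D) = -5/4 (L(D) = (¼)*(-5) = -5/4)
g(L(c(4)))² = 0² = 0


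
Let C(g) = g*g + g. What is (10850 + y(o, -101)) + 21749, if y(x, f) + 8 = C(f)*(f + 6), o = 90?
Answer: -926909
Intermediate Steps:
C(g) = g + g**2 (C(g) = g**2 + g = g + g**2)
y(x, f) = -8 + f*(1 + f)*(6 + f) (y(x, f) = -8 + (f*(1 + f))*(f + 6) = -8 + (f*(1 + f))*(6 + f) = -8 + f*(1 + f)*(6 + f))
(10850 + y(o, -101)) + 21749 = (10850 + (-8 + (-101)**3 + 6*(-101) + 7*(-101)**2)) + 21749 = (10850 + (-8 - 1030301 - 606 + 7*10201)) + 21749 = (10850 + (-8 - 1030301 - 606 + 71407)) + 21749 = (10850 - 959508) + 21749 = -948658 + 21749 = -926909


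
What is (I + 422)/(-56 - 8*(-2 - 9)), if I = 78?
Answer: 125/8 ≈ 15.625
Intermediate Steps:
(I + 422)/(-56 - 8*(-2 - 9)) = (78 + 422)/(-56 - 8*(-2 - 9)) = 500/(-56 - 8*(-11)) = 500/(-56 + 88) = 500/32 = 500*(1/32) = 125/8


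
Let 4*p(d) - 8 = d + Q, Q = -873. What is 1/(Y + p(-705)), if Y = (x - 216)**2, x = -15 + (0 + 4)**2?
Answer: 2/91665 ≈ 2.1819e-5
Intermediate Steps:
p(d) = -865/4 + d/4 (p(d) = 2 + (d - 873)/4 = 2 + (-873 + d)/4 = 2 + (-873/4 + d/4) = -865/4 + d/4)
x = 1 (x = -15 + 4**2 = -15 + 16 = 1)
Y = 46225 (Y = (1 - 216)**2 = (-215)**2 = 46225)
1/(Y + p(-705)) = 1/(46225 + (-865/4 + (1/4)*(-705))) = 1/(46225 + (-865/4 - 705/4)) = 1/(46225 - 785/2) = 1/(91665/2) = 2/91665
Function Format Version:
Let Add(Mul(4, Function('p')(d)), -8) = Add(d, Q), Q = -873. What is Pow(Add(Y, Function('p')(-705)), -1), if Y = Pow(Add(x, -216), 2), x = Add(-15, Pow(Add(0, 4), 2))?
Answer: Rational(2, 91665) ≈ 2.1819e-5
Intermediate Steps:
Function('p')(d) = Add(Rational(-865, 4), Mul(Rational(1, 4), d)) (Function('p')(d) = Add(2, Mul(Rational(1, 4), Add(d, -873))) = Add(2, Mul(Rational(1, 4), Add(-873, d))) = Add(2, Add(Rational(-873, 4), Mul(Rational(1, 4), d))) = Add(Rational(-865, 4), Mul(Rational(1, 4), d)))
x = 1 (x = Add(-15, Pow(4, 2)) = Add(-15, 16) = 1)
Y = 46225 (Y = Pow(Add(1, -216), 2) = Pow(-215, 2) = 46225)
Pow(Add(Y, Function('p')(-705)), -1) = Pow(Add(46225, Add(Rational(-865, 4), Mul(Rational(1, 4), -705))), -1) = Pow(Add(46225, Add(Rational(-865, 4), Rational(-705, 4))), -1) = Pow(Add(46225, Rational(-785, 2)), -1) = Pow(Rational(91665, 2), -1) = Rational(2, 91665)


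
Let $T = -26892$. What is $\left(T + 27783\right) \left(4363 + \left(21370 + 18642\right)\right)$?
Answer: $39538125$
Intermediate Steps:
$\left(T + 27783\right) \left(4363 + \left(21370 + 18642\right)\right) = \left(-26892 + 27783\right) \left(4363 + \left(21370 + 18642\right)\right) = 891 \left(4363 + 40012\right) = 891 \cdot 44375 = 39538125$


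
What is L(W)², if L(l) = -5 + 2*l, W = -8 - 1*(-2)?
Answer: 289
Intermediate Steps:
W = -6 (W = -8 + 2 = -6)
L(W)² = (-5 + 2*(-6))² = (-5 - 12)² = (-17)² = 289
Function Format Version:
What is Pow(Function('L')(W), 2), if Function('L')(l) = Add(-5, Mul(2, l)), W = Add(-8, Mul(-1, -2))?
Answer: 289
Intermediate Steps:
W = -6 (W = Add(-8, 2) = -6)
Pow(Function('L')(W), 2) = Pow(Add(-5, Mul(2, -6)), 2) = Pow(Add(-5, -12), 2) = Pow(-17, 2) = 289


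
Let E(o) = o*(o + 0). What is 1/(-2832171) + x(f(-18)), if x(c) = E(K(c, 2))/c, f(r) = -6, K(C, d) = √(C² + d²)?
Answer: -18881141/2832171 ≈ -6.6667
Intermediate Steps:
E(o) = o² (E(o) = o*o = o²)
x(c) = (4 + c²)/c (x(c) = (√(c² + 2²))²/c = (√(c² + 4))²/c = (√(4 + c²))²/c = (4 + c²)/c)
1/(-2832171) + x(f(-18)) = 1/(-2832171) + (-6 + 4/(-6)) = -1/2832171 + (-6 + 4*(-⅙)) = -1/2832171 + (-6 - ⅔) = -1/2832171 - 20/3 = -18881141/2832171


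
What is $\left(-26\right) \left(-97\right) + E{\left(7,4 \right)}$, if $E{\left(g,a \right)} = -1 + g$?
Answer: $2528$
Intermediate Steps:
$\left(-26\right) \left(-97\right) + E{\left(7,4 \right)} = \left(-26\right) \left(-97\right) + \left(-1 + 7\right) = 2522 + 6 = 2528$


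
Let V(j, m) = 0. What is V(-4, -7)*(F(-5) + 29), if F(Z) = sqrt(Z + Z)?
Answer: 0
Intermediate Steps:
F(Z) = sqrt(2)*sqrt(Z) (F(Z) = sqrt(2*Z) = sqrt(2)*sqrt(Z))
V(-4, -7)*(F(-5) + 29) = 0*(sqrt(2)*sqrt(-5) + 29) = 0*(sqrt(2)*(I*sqrt(5)) + 29) = 0*(I*sqrt(10) + 29) = 0*(29 + I*sqrt(10)) = 0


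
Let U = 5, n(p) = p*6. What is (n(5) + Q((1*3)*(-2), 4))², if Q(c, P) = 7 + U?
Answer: 1764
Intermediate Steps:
n(p) = 6*p
Q(c, P) = 12 (Q(c, P) = 7 + 5 = 12)
(n(5) + Q((1*3)*(-2), 4))² = (6*5 + 12)² = (30 + 12)² = 42² = 1764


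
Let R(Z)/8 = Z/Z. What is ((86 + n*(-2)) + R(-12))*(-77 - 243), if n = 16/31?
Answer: -922240/31 ≈ -29750.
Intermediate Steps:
n = 16/31 (n = 16*(1/31) = 16/31 ≈ 0.51613)
R(Z) = 8 (R(Z) = 8*(Z/Z) = 8*1 = 8)
((86 + n*(-2)) + R(-12))*(-77 - 243) = ((86 + (16/31)*(-2)) + 8)*(-77 - 243) = ((86 - 32/31) + 8)*(-320) = (2634/31 + 8)*(-320) = (2882/31)*(-320) = -922240/31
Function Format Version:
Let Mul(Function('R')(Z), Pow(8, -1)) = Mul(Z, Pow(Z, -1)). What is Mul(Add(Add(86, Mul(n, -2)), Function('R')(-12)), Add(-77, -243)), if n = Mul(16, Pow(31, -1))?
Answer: Rational(-922240, 31) ≈ -29750.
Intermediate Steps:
n = Rational(16, 31) (n = Mul(16, Rational(1, 31)) = Rational(16, 31) ≈ 0.51613)
Function('R')(Z) = 8 (Function('R')(Z) = Mul(8, Mul(Z, Pow(Z, -1))) = Mul(8, 1) = 8)
Mul(Add(Add(86, Mul(n, -2)), Function('R')(-12)), Add(-77, -243)) = Mul(Add(Add(86, Mul(Rational(16, 31), -2)), 8), Add(-77, -243)) = Mul(Add(Add(86, Rational(-32, 31)), 8), -320) = Mul(Add(Rational(2634, 31), 8), -320) = Mul(Rational(2882, 31), -320) = Rational(-922240, 31)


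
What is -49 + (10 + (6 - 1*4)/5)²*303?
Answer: 818087/25 ≈ 32723.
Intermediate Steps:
-49 + (10 + (6 - 1*4)/5)²*303 = -49 + (10 + (6 - 4)*(⅕))²*303 = -49 + (10 + 2*(⅕))²*303 = -49 + (10 + ⅖)²*303 = -49 + (52/5)²*303 = -49 + (2704/25)*303 = -49 + 819312/25 = 818087/25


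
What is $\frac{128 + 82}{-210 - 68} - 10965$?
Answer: $- \frac{1524240}{139} \approx -10966.0$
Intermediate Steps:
$\frac{128 + 82}{-210 - 68} - 10965 = \frac{210}{-278} - 10965 = 210 \left(- \frac{1}{278}\right) - 10965 = - \frac{105}{139} - 10965 = - \frac{1524240}{139}$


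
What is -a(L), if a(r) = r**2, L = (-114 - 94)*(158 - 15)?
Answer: -884705536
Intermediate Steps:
L = -29744 (L = -208*143 = -29744)
-a(L) = -1*(-29744)**2 = -1*884705536 = -884705536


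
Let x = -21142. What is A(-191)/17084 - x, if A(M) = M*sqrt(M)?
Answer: 21142 - 191*I*sqrt(191)/17084 ≈ 21142.0 - 0.15451*I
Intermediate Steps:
A(M) = M**(3/2)
A(-191)/17084 - x = (-191)**(3/2)/17084 - 1*(-21142) = -191*I*sqrt(191)*(1/17084) + 21142 = -191*I*sqrt(191)/17084 + 21142 = 21142 - 191*I*sqrt(191)/17084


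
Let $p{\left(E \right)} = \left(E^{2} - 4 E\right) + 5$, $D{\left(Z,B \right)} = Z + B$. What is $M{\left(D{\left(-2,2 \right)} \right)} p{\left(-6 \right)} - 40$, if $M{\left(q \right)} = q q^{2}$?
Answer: $-40$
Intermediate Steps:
$D{\left(Z,B \right)} = B + Z$
$M{\left(q \right)} = q^{3}$
$p{\left(E \right)} = 5 + E^{2} - 4 E$
$M{\left(D{\left(-2,2 \right)} \right)} p{\left(-6 \right)} - 40 = \left(2 - 2\right)^{3} \left(5 + \left(-6\right)^{2} - -24\right) - 40 = 0^{3} \left(5 + 36 + 24\right) - 40 = 0 \cdot 65 - 40 = 0 - 40 = -40$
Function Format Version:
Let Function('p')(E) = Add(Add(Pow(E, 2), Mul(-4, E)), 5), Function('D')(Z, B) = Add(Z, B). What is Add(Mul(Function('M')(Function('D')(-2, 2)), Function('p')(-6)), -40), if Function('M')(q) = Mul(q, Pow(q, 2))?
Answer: -40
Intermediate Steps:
Function('D')(Z, B) = Add(B, Z)
Function('M')(q) = Pow(q, 3)
Function('p')(E) = Add(5, Pow(E, 2), Mul(-4, E))
Add(Mul(Function('M')(Function('D')(-2, 2)), Function('p')(-6)), -40) = Add(Mul(Pow(Add(2, -2), 3), Add(5, Pow(-6, 2), Mul(-4, -6))), -40) = Add(Mul(Pow(0, 3), Add(5, 36, 24)), -40) = Add(Mul(0, 65), -40) = Add(0, -40) = -40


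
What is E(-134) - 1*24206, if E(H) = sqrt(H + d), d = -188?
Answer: -24206 + I*sqrt(322) ≈ -24206.0 + 17.944*I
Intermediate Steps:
E(H) = sqrt(-188 + H) (E(H) = sqrt(H - 188) = sqrt(-188 + H))
E(-134) - 1*24206 = sqrt(-188 - 134) - 1*24206 = sqrt(-322) - 24206 = I*sqrt(322) - 24206 = -24206 + I*sqrt(322)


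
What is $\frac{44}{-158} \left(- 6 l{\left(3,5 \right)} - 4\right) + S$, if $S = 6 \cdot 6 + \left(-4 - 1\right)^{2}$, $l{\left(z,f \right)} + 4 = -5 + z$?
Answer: $\frac{4115}{79} \approx 52.089$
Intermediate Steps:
$l{\left(z,f \right)} = -9 + z$ ($l{\left(z,f \right)} = -4 + \left(-5 + z\right) = -9 + z$)
$S = 61$ ($S = 36 + \left(-5\right)^{2} = 36 + 25 = 61$)
$\frac{44}{-158} \left(- 6 l{\left(3,5 \right)} - 4\right) + S = \frac{44}{-158} \left(- 6 \left(-9 + 3\right) - 4\right) + 61 = 44 \left(- \frac{1}{158}\right) \left(\left(-6\right) \left(-6\right) - 4\right) + 61 = - \frac{22 \left(36 - 4\right)}{79} + 61 = \left(- \frac{22}{79}\right) 32 + 61 = - \frac{704}{79} + 61 = \frac{4115}{79}$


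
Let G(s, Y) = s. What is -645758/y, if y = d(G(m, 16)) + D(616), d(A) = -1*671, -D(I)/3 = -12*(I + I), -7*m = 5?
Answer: -645758/43681 ≈ -14.783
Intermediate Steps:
m = -5/7 (m = -⅐*5 = -5/7 ≈ -0.71429)
D(I) = 72*I (D(I) = -(-36)*(I + I) = -(-36)*2*I = -(-72)*I = 72*I)
d(A) = -671
y = 43681 (y = -671 + 72*616 = -671 + 44352 = 43681)
-645758/y = -645758/43681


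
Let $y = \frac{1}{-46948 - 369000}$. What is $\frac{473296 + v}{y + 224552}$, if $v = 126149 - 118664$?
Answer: $\frac{199979895388}{93401955295} \approx 2.1411$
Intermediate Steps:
$y = - \frac{1}{415948}$ ($y = \frac{1}{-415948} = - \frac{1}{415948} \approx -2.4041 \cdot 10^{-6}$)
$v = 7485$
$\frac{473296 + v}{y + 224552} = \frac{473296 + 7485}{- \frac{1}{415948} + 224552} = \frac{480781}{\frac{93401955295}{415948}} = 480781 \cdot \frac{415948}{93401955295} = \frac{199979895388}{93401955295}$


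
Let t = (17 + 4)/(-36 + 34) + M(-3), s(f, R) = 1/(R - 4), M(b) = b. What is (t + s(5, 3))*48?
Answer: -696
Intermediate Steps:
s(f, R) = 1/(-4 + R)
t = -27/2 (t = (17 + 4)/(-36 + 34) - 3 = 21/(-2) - 3 = 21*(-½) - 3 = -21/2 - 3 = -27/2 ≈ -13.500)
(t + s(5, 3))*48 = (-27/2 + 1/(-4 + 3))*48 = (-27/2 + 1/(-1))*48 = (-27/2 - 1)*48 = -29/2*48 = -696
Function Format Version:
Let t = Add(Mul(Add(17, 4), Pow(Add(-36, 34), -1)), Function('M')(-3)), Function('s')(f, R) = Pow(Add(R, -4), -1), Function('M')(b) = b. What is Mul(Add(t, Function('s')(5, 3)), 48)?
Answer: -696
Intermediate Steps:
Function('s')(f, R) = Pow(Add(-4, R), -1)
t = Rational(-27, 2) (t = Add(Mul(Add(17, 4), Pow(Add(-36, 34), -1)), -3) = Add(Mul(21, Pow(-2, -1)), -3) = Add(Mul(21, Rational(-1, 2)), -3) = Add(Rational(-21, 2), -3) = Rational(-27, 2) ≈ -13.500)
Mul(Add(t, Function('s')(5, 3)), 48) = Mul(Add(Rational(-27, 2), Pow(Add(-4, 3), -1)), 48) = Mul(Add(Rational(-27, 2), Pow(-1, -1)), 48) = Mul(Add(Rational(-27, 2), -1), 48) = Mul(Rational(-29, 2), 48) = -696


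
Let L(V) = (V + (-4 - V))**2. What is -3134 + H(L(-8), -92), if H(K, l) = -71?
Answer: -3205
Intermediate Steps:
L(V) = 16 (L(V) = (-4)**2 = 16)
-3134 + H(L(-8), -92) = -3134 - 71 = -3205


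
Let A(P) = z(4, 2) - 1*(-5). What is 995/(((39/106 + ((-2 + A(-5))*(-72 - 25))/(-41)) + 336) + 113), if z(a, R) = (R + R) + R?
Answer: 4324270/2045491 ≈ 2.1140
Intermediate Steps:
z(a, R) = 3*R (z(a, R) = 2*R + R = 3*R)
A(P) = 11 (A(P) = 3*2 - 1*(-5) = 6 + 5 = 11)
995/(((39/106 + ((-2 + A(-5))*(-72 - 25))/(-41)) + 336) + 113) = 995/(((39/106 + ((-2 + 11)*(-72 - 25))/(-41)) + 336) + 113) = 995/(((39*(1/106) + (9*(-97))*(-1/41)) + 336) + 113) = 995/(((39/106 - 873*(-1/41)) + 336) + 113) = 995/(((39/106 + 873/41) + 336) + 113) = 995/((94137/4346 + 336) + 113) = 995/(1554393/4346 + 113) = 995/(2045491/4346) = 995*(4346/2045491) = 4324270/2045491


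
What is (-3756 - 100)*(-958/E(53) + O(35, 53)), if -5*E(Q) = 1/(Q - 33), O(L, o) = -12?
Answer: -369358528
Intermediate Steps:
E(Q) = -1/(5*(-33 + Q)) (E(Q) = -1/(5*(Q - 33)) = -1/(5*(-33 + Q)))
(-3756 - 100)*(-958/E(53) + O(35, 53)) = (-3756 - 100)*(-958/((-1/(-165 + 5*53))) - 12) = -3856*(-958/((-1/(-165 + 265))) - 12) = -3856*(-958/((-1/100)) - 12) = -3856*(-958/((-1*1/100)) - 12) = -3856*(-958/(-1/100) - 12) = -3856*(-958*(-100) - 12) = -3856*(95800 - 12) = -3856*95788 = -369358528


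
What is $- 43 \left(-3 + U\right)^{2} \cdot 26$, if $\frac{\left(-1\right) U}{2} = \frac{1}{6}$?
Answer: $- \frac{111800}{9} \approx -12422.0$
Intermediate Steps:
$U = - \frac{1}{3}$ ($U = - \frac{2}{6} = \left(-2\right) \frac{1}{6} = - \frac{1}{3} \approx -0.33333$)
$- 43 \left(-3 + U\right)^{2} \cdot 26 = - 43 \left(-3 - \frac{1}{3}\right)^{2} \cdot 26 = - 43 \left(- \frac{10}{3}\right)^{2} \cdot 26 = \left(-43\right) \frac{100}{9} \cdot 26 = \left(- \frac{4300}{9}\right) 26 = - \frac{111800}{9}$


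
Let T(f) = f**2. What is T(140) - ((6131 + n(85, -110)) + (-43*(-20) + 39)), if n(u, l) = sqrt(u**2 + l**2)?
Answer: 12570 - 5*sqrt(773) ≈ 12431.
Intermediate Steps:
n(u, l) = sqrt(l**2 + u**2)
T(140) - ((6131 + n(85, -110)) + (-43*(-20) + 39)) = 140**2 - ((6131 + sqrt((-110)**2 + 85**2)) + (-43*(-20) + 39)) = 19600 - ((6131 + sqrt(12100 + 7225)) + (860 + 39)) = 19600 - ((6131 + sqrt(19325)) + 899) = 19600 - ((6131 + 5*sqrt(773)) + 899) = 19600 - (7030 + 5*sqrt(773)) = 19600 + (-7030 - 5*sqrt(773)) = 12570 - 5*sqrt(773)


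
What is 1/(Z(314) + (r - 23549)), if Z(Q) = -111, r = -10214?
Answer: -1/33874 ≈ -2.9521e-5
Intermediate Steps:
1/(Z(314) + (r - 23549)) = 1/(-111 + (-10214 - 23549)) = 1/(-111 - 33763) = 1/(-33874) = -1/33874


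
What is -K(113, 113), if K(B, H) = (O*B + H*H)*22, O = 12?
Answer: -310750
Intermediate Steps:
K(B, H) = 22*H² + 264*B (K(B, H) = (12*B + H*H)*22 = (12*B + H²)*22 = (H² + 12*B)*22 = 22*H² + 264*B)
-K(113, 113) = -(22*113² + 264*113) = -(22*12769 + 29832) = -(280918 + 29832) = -1*310750 = -310750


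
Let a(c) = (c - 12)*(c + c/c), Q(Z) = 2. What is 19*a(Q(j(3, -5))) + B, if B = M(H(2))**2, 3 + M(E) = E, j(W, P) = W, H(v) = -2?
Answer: -545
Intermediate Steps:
M(E) = -3 + E
B = 25 (B = (-3 - 2)**2 = (-5)**2 = 25)
a(c) = (1 + c)*(-12 + c) (a(c) = (-12 + c)*(c + 1) = (-12 + c)*(1 + c) = (1 + c)*(-12 + c))
19*a(Q(j(3, -5))) + B = 19*(-12 + 2**2 - 11*2) + 25 = 19*(-12 + 4 - 22) + 25 = 19*(-30) + 25 = -570 + 25 = -545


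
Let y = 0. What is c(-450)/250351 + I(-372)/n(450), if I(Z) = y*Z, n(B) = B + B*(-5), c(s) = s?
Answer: -450/250351 ≈ -0.0017975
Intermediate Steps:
n(B) = -4*B (n(B) = B - 5*B = -4*B)
I(Z) = 0 (I(Z) = 0*Z = 0)
c(-450)/250351 + I(-372)/n(450) = -450/250351 + 0/((-4*450)) = -450*1/250351 + 0/(-1800) = -450/250351 + 0*(-1/1800) = -450/250351 + 0 = -450/250351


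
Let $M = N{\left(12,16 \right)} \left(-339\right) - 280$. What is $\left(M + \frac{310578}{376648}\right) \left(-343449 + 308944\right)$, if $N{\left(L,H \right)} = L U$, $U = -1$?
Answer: $- \frac{24620235367505}{188324} \approx -1.3073 \cdot 10^{8}$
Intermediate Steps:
$N{\left(L,H \right)} = - L$ ($N{\left(L,H \right)} = L \left(-1\right) = - L$)
$M = 3788$ ($M = \left(-1\right) 12 \left(-339\right) - 280 = \left(-12\right) \left(-339\right) - 280 = 4068 - 280 = 3788$)
$\left(M + \frac{310578}{376648}\right) \left(-343449 + 308944\right) = \left(3788 + \frac{310578}{376648}\right) \left(-343449 + 308944\right) = \left(3788 + 310578 \cdot \frac{1}{376648}\right) \left(-34505\right) = \left(3788 + \frac{155289}{188324}\right) \left(-34505\right) = \frac{713526601}{188324} \left(-34505\right) = - \frac{24620235367505}{188324}$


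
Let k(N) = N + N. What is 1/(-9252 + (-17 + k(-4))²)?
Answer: -1/8627 ≈ -0.00011592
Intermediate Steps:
k(N) = 2*N
1/(-9252 + (-17 + k(-4))²) = 1/(-9252 + (-17 + 2*(-4))²) = 1/(-9252 + (-17 - 8)²) = 1/(-9252 + (-25)²) = 1/(-9252 + 625) = 1/(-8627) = -1/8627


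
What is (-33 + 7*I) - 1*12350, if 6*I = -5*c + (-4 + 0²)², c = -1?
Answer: -24717/2 ≈ -12359.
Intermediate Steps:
I = 7/2 (I = (-5*(-1) + (-4 + 0²)²)/6 = (5 + (-4 + 0)²)/6 = (5 + (-4)²)/6 = (5 + 16)/6 = (⅙)*21 = 7/2 ≈ 3.5000)
(-33 + 7*I) - 1*12350 = (-33 + 7*(7/2)) - 1*12350 = (-33 + 49/2) - 12350 = -17/2 - 12350 = -24717/2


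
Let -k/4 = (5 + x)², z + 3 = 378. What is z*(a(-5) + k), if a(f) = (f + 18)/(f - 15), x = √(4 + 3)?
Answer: -192975/4 - 15000*√7 ≈ -87930.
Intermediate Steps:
z = 375 (z = -3 + 378 = 375)
x = √7 ≈ 2.6458
a(f) = (18 + f)/(-15 + f)
k = -4*(5 + √7)² ≈ -233.83
z*(a(-5) + k) = 375*((18 - 5)/(-15 - 5) + (-128 - 40*√7)) = 375*(13/(-20) + (-128 - 40*√7)) = 375*(-1/20*13 + (-128 - 40*√7)) = 375*(-13/20 + (-128 - 40*√7)) = 375*(-2573/20 - 40*√7) = -192975/4 - 15000*√7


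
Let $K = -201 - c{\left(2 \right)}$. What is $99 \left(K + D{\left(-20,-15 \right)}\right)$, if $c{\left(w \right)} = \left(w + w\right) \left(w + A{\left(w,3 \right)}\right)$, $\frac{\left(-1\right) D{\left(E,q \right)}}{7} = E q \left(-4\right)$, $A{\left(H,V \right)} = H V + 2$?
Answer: $807741$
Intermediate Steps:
$A{\left(H,V \right)} = 2 + H V$
$D{\left(E,q \right)} = 28 E q$ ($D{\left(E,q \right)} = - 7 E q \left(-4\right) = - 7 \left(- 4 E q\right) = 28 E q$)
$c{\left(w \right)} = 2 w \left(2 + 4 w\right)$ ($c{\left(w \right)} = \left(w + w\right) \left(w + \left(2 + w 3\right)\right) = 2 w \left(w + \left(2 + 3 w\right)\right) = 2 w \left(2 + 4 w\right)$)
$K = -241$ ($K = -201 - 4 \cdot 2 \left(1 + 2 \cdot 2\right) = -201 - 4 \cdot 2 \left(1 + 4\right) = -201 - 4 \cdot 2 \cdot 5 = -201 - 40 = -241$)
$99 \left(K + D{\left(-20,-15 \right)}\right) = 99 \left(-241 + 28 \left(-20\right) \left(-15\right)\right) = 99 \left(-241 + 8400\right) = 99 \cdot 8159 = 807741$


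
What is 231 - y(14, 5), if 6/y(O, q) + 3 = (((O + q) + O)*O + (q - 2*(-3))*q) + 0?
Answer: 59364/257 ≈ 230.99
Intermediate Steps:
y(O, q) = 6/(-3 + O*(q + 2*O) + q*(6 + q)) (y(O, q) = 6/(-3 + ((((O + q) + O)*O + (q - 2*(-3))*q) + 0)) = 6/(-3 + (((q + 2*O)*O + (q + 6)*q) + 0)) = 6/(-3 + ((O*(q + 2*O) + (6 + q)*q) + 0)) = 6/(-3 + ((O*(q + 2*O) + q*(6 + q)) + 0)) = 6/(-3 + (O*(q + 2*O) + q*(6 + q))) = 6/(-3 + O*(q + 2*O) + q*(6 + q)))
231 - y(14, 5) = 231 - 6/(-3 + 5**2 + 2*14**2 + 6*5 + 14*5) = 231 - 6/(-3 + 25 + 2*196 + 30 + 70) = 231 - 6/(-3 + 25 + 392 + 30 + 70) = 231 - 6/514 = 231 - 1*3/257 = 231 - 3/257 = 59364/257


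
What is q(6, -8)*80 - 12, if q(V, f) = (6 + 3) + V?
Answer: 1188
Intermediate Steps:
q(V, f) = 9 + V
q(6, -8)*80 - 12 = (9 + 6)*80 - 12 = 15*80 - 12 = 1200 - 12 = 1188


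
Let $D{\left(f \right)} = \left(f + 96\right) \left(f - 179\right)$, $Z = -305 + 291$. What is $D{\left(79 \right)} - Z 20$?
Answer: $-17220$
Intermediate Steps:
$Z = -14$
$D{\left(f \right)} = \left(-179 + f\right) \left(96 + f\right)$ ($D{\left(f \right)} = \left(96 + f\right) \left(-179 + f\right) = \left(-179 + f\right) \left(96 + f\right)$)
$D{\left(79 \right)} - Z 20 = \left(-17184 + 79^{2} - 6557\right) - \left(-14\right) 20 = \left(-17184 + 6241 - 6557\right) - -280 = -17500 + 280 = -17220$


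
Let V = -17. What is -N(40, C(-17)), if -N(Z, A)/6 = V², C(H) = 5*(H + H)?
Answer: 1734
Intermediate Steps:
C(H) = 10*H (C(H) = 5*(2*H) = 10*H)
N(Z, A) = -1734 (N(Z, A) = -6*(-17)² = -6*289 = -1734)
-N(40, C(-17)) = -1*(-1734) = 1734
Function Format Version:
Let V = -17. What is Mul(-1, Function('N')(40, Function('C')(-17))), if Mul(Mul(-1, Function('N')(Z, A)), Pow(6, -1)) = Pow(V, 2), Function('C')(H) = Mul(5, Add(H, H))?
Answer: 1734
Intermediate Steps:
Function('C')(H) = Mul(10, H) (Function('C')(H) = Mul(5, Mul(2, H)) = Mul(10, H))
Function('N')(Z, A) = -1734 (Function('N')(Z, A) = Mul(-6, Pow(-17, 2)) = Mul(-6, 289) = -1734)
Mul(-1, Function('N')(40, Function('C')(-17))) = Mul(-1, -1734) = 1734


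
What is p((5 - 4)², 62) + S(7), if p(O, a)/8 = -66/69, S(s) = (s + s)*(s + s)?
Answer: 4332/23 ≈ 188.35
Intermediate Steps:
S(s) = 4*s² (S(s) = (2*s)*(2*s) = 4*s²)
p(O, a) = -176/23 (p(O, a) = 8*(-66/69) = 8*(-66*1/69) = 8*(-22/23) = -176/23)
p((5 - 4)², 62) + S(7) = -176/23 + 4*7² = -176/23 + 4*49 = -176/23 + 196 = 4332/23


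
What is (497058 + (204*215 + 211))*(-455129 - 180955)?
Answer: -344203498836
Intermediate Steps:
(497058 + (204*215 + 211))*(-455129 - 180955) = (497058 + (43860 + 211))*(-636084) = (497058 + 44071)*(-636084) = 541129*(-636084) = -344203498836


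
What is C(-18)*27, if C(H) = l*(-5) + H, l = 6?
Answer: -1296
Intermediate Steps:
C(H) = -30 + H (C(H) = 6*(-5) + H = -30 + H)
C(-18)*27 = (-30 - 18)*27 = -48*27 = -1296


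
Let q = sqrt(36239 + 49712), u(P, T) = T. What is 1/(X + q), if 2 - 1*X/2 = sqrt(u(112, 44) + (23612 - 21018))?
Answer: 1/(4 + sqrt(85951) - 2*sqrt(2638)) ≈ 0.0051427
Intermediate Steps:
X = 4 - 2*sqrt(2638) (X = 4 - 2*sqrt(44 + (23612 - 21018)) = 4 - 2*sqrt(44 + 2594) = 4 - 2*sqrt(2638) ≈ -98.723)
q = sqrt(85951) ≈ 293.17
1/(X + q) = 1/((4 - 2*sqrt(2638)) + sqrt(85951)) = 1/(4 + sqrt(85951) - 2*sqrt(2638))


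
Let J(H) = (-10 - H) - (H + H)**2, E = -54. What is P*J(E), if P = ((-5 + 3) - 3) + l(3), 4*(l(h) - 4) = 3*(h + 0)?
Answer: -14525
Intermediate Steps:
l(h) = 4 + 3*h/4 (l(h) = 4 + (3*(h + 0))/4 = 4 + (3*h)/4 = 4 + 3*h/4)
P = 5/4 (P = ((-5 + 3) - 3) + (4 + (3/4)*3) = (-2 - 3) + (4 + 9/4) = -5 + 25/4 = 5/4 ≈ 1.2500)
J(H) = -10 - H - 4*H**2 (J(H) = (-10 - H) - (2*H)**2 = (-10 - H) - 4*H**2 = -10 - H - 4*H**2)
P*J(E) = 5*(-10 - 1*(-54) - 4*(-54)**2)/4 = 5*(-10 + 54 - 4*2916)/4 = 5*(-10 + 54 - 11664)/4 = (5/4)*(-11620) = -14525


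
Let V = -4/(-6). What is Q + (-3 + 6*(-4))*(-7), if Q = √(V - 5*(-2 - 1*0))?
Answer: 189 + 4*√6/3 ≈ 192.27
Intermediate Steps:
V = ⅔ (V = -4*(-⅙) = ⅔ ≈ 0.66667)
Q = 4*√6/3 (Q = √(⅔ - 5*(-2 - 1*0)) = √(⅔ - 5*(-2 + 0)) = √(⅔ - 5*(-2)) = √(⅔ + 10) = √(32/3) = 4*√6/3 ≈ 3.2660)
Q + (-3 + 6*(-4))*(-7) = 4*√6/3 + (-3 + 6*(-4))*(-7) = 4*√6/3 + (-3 - 24)*(-7) = 4*√6/3 - 27*(-7) = 4*√6/3 + 189 = 189 + 4*√6/3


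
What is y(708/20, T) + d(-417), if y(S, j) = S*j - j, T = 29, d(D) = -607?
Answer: 1953/5 ≈ 390.60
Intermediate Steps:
y(S, j) = -j + S*j
y(708/20, T) + d(-417) = 29*(-1 + 708/20) - 607 = 29*(-1 + 708*(1/20)) - 607 = 29*(-1 + 177/5) - 607 = 29*(172/5) - 607 = 4988/5 - 607 = 1953/5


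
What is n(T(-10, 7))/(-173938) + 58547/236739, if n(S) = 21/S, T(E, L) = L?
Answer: 10182837869/41177908182 ≈ 0.24729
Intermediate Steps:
n(T(-10, 7))/(-173938) + 58547/236739 = (21/7)/(-173938) + 58547/236739 = (21*(1/7))*(-1/173938) + 58547*(1/236739) = 3*(-1/173938) + 58547/236739 = -3/173938 + 58547/236739 = 10182837869/41177908182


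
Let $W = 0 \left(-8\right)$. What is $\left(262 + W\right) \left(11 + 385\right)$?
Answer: $103752$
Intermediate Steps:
$W = 0$
$\left(262 + W\right) \left(11 + 385\right) = \left(262 + 0\right) \left(11 + 385\right) = 262 \cdot 396 = 103752$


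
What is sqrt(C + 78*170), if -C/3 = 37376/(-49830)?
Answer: 2*sqrt(228684378835)/8305 ≈ 115.16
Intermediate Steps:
C = 18688/8305 (C = -112128/(-49830) = -112128*(-1)/49830 = -3*(-18688/24915) = 18688/8305 ≈ 2.2502)
sqrt(C + 78*170) = sqrt(18688/8305 + 78*170) = sqrt(18688/8305 + 13260) = sqrt(110142988/8305) = 2*sqrt(228684378835)/8305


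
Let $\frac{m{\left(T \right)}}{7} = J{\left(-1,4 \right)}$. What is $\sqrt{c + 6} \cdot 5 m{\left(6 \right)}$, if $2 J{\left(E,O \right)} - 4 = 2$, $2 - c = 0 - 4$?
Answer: $210 \sqrt{3} \approx 363.73$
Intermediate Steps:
$c = 6$ ($c = 2 - \left(0 - 4\right) = 2 - -4 = 2 + 4 = 6$)
$J{\left(E,O \right)} = 3$ ($J{\left(E,O \right)} = 2 + \frac{1}{2} \cdot 2 = 2 + 1 = 3$)
$m{\left(T \right)} = 21$ ($m{\left(T \right)} = 7 \cdot 3 = 21$)
$\sqrt{c + 6} \cdot 5 m{\left(6 \right)} = \sqrt{6 + 6} \cdot 5 \cdot 21 = \sqrt{12} \cdot 5 \cdot 21 = 2 \sqrt{3} \cdot 5 \cdot 21 = 10 \sqrt{3} \cdot 21 = 210 \sqrt{3}$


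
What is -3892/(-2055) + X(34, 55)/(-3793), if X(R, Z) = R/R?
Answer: 14760301/7794615 ≈ 1.8937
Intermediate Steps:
X(R, Z) = 1
-3892/(-2055) + X(34, 55)/(-3793) = -3892/(-2055) + 1/(-3793) = -3892*(-1/2055) + 1*(-1/3793) = 3892/2055 - 1/3793 = 14760301/7794615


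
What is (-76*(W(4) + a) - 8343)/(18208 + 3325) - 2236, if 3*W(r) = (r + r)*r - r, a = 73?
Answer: -144487165/64599 ≈ -2236.7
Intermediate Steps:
W(r) = -r/3 + 2*r²/3 (W(r) = ((r + r)*r - r)/3 = ((2*r)*r - r)/3 = (2*r² - r)/3 = (-r + 2*r²)/3 = -r/3 + 2*r²/3)
(-76*(W(4) + a) - 8343)/(18208 + 3325) - 2236 = (-76*((⅓)*4*(-1 + 2*4) + 73) - 8343)/(18208 + 3325) - 2236 = (-76*((⅓)*4*(-1 + 8) + 73) - 8343)/21533 - 2236 = (-76*((⅓)*4*7 + 73) - 8343)*(1/21533) - 2236 = (-76*(28/3 + 73) - 8343)*(1/21533) - 2236 = (-76*247/3 - 8343)*(1/21533) - 2236 = (-18772/3 - 8343)*(1/21533) - 2236 = -43801/3*1/21533 - 2236 = -43801/64599 - 2236 = -144487165/64599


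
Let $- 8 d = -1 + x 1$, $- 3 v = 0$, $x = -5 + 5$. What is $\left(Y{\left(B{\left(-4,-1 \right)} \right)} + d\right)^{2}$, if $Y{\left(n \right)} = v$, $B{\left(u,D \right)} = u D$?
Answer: $\frac{1}{64} \approx 0.015625$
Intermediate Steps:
$x = 0$
$B{\left(u,D \right)} = D u$
$v = 0$ ($v = \left(- \frac{1}{3}\right) 0 = 0$)
$Y{\left(n \right)} = 0$
$d = \frac{1}{8}$ ($d = - \frac{-1 + 0 \cdot 1}{8} = - \frac{-1 + 0}{8} = \left(- \frac{1}{8}\right) \left(-1\right) = \frac{1}{8} \approx 0.125$)
$\left(Y{\left(B{\left(-4,-1 \right)} \right)} + d\right)^{2} = \left(0 + \frac{1}{8}\right)^{2} = \left(\frac{1}{8}\right)^{2} = \frac{1}{64}$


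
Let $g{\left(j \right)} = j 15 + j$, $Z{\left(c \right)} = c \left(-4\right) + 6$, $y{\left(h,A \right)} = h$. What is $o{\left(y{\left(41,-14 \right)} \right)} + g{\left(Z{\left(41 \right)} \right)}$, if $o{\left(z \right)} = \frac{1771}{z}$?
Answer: $- \frac{101877}{41} \approx -2484.8$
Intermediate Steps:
$Z{\left(c \right)} = 6 - 4 c$ ($Z{\left(c \right)} = - 4 c + 6 = 6 - 4 c$)
$g{\left(j \right)} = 16 j$ ($g{\left(j \right)} = 15 j + j = 16 j$)
$o{\left(y{\left(41,-14 \right)} \right)} + g{\left(Z{\left(41 \right)} \right)} = \frac{1771}{41} + 16 \left(6 - 164\right) = 1771 \cdot \frac{1}{41} + 16 \left(6 - 164\right) = \frac{1771}{41} + 16 \left(-158\right) = \frac{1771}{41} - 2528 = - \frac{101877}{41}$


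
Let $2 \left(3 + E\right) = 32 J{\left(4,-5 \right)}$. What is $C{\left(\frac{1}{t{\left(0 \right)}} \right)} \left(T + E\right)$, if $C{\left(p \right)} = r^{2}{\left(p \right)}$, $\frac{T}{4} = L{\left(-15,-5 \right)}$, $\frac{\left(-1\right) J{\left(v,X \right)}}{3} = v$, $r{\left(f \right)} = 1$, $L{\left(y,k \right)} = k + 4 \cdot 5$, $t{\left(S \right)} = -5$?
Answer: $-135$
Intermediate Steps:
$L{\left(y,k \right)} = 20 + k$ ($L{\left(y,k \right)} = k + 20 = 20 + k$)
$J{\left(v,X \right)} = - 3 v$
$T = 60$ ($T = 4 \left(20 - 5\right) = 4 \cdot 15 = 60$)
$C{\left(p \right)} = 1$ ($C{\left(p \right)} = 1^{2} = 1$)
$E = -195$ ($E = -3 + \frac{32 \left(\left(-3\right) 4\right)}{2} = -3 + \frac{32 \left(-12\right)}{2} = -3 + \frac{1}{2} \left(-384\right) = -3 - 192 = -195$)
$C{\left(\frac{1}{t{\left(0 \right)}} \right)} \left(T + E\right) = 1 \left(60 - 195\right) = 1 \left(-135\right) = -135$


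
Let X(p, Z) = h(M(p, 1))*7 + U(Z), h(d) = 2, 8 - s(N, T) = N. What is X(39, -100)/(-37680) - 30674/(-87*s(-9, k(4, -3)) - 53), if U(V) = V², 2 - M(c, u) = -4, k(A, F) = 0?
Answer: 47518953/2405240 ≈ 19.756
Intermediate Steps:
M(c, u) = 6 (M(c, u) = 2 - 1*(-4) = 2 + 4 = 6)
s(N, T) = 8 - N
X(p, Z) = 14 + Z² (X(p, Z) = 2*7 + Z² = 14 + Z²)
X(39, -100)/(-37680) - 30674/(-87*s(-9, k(4, -3)) - 53) = (14 + (-100)²)/(-37680) - 30674/(-87*(8 - 1*(-9)) - 53) = (14 + 10000)*(-1/37680) - 30674/(-87*(8 + 9) - 53) = 10014*(-1/37680) - 30674/(-87*17 - 53) = -1669/6280 - 30674/(-1479 - 53) = -1669/6280 - 30674/(-1532) = -1669/6280 - 30674*(-1/1532) = -1669/6280 + 15337/766 = 47518953/2405240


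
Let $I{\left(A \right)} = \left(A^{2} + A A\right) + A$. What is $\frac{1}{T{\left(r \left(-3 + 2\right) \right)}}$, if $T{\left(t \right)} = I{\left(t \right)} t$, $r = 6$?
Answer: $- \frac{1}{396} \approx -0.0025253$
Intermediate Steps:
$I{\left(A \right)} = A + 2 A^{2}$ ($I{\left(A \right)} = \left(A^{2} + A^{2}\right) + A = 2 A^{2} + A = A + 2 A^{2}$)
$T{\left(t \right)} = t^{2} \left(1 + 2 t\right)$ ($T{\left(t \right)} = t \left(1 + 2 t\right) t = t^{2} \left(1 + 2 t\right)$)
$\frac{1}{T{\left(r \left(-3 + 2\right) \right)}} = \frac{1}{\left(6 \left(-3 + 2\right)\right)^{2} \left(1 + 2 \cdot 6 \left(-3 + 2\right)\right)} = \frac{1}{\left(6 \left(-1\right)\right)^{2} \left(1 + 2 \cdot 6 \left(-1\right)\right)} = \frac{1}{\left(-6\right)^{2} \left(1 + 2 \left(-6\right)\right)} = \frac{1}{36 \left(1 - 12\right)} = \frac{1}{36 \left(-11\right)} = \frac{1}{-396} = - \frac{1}{396}$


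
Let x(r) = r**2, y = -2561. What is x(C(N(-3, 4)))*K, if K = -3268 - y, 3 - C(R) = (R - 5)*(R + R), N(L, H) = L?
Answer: -1431675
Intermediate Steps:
C(R) = 3 - 2*R*(-5 + R) (C(R) = 3 - (R - 5)*(R + R) = 3 - (-5 + R)*2*R = 3 - 2*R*(-5 + R))
K = -707 (K = -3268 - 1*(-2561) = -3268 + 2561 = -707)
x(C(N(-3, 4)))*K = (3 - 2*(-3)**2 + 10*(-3))**2*(-707) = (3 - 2*9 - 30)**2*(-707) = (3 - 18 - 30)**2*(-707) = (-45)**2*(-707) = 2025*(-707) = -1431675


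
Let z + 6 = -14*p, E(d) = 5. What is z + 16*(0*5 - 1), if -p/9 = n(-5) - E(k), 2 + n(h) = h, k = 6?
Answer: -1534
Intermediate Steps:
n(h) = -2 + h
p = 108 (p = -9*((-2 - 5) - 1*5) = -9*(-7 - 5) = -9*(-12) = 108)
z = -1518 (z = -6 - 14*108 = -6 - 1512 = -1518)
z + 16*(0*5 - 1) = -1518 + 16*(0*5 - 1) = -1518 + 16*(0 - 1) = -1518 + 16*(-1) = -1518 - 16 = -1534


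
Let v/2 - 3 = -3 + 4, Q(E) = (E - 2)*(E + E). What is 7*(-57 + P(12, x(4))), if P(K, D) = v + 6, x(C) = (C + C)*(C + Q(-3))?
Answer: -301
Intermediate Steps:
Q(E) = 2*E*(-2 + E) (Q(E) = (-2 + E)*(2*E) = 2*E*(-2 + E))
v = 8 (v = 6 + 2*(-3 + 4) = 6 + 2*1 = 6 + 2 = 8)
x(C) = 2*C*(30 + C) (x(C) = (C + C)*(C + 2*(-3)*(-2 - 3)) = (2*C)*(C + 2*(-3)*(-5)) = (2*C)*(C + 30) = (2*C)*(30 + C) = 2*C*(30 + C))
P(K, D) = 14 (P(K, D) = 8 + 6 = 14)
7*(-57 + P(12, x(4))) = 7*(-57 + 14) = 7*(-43) = -301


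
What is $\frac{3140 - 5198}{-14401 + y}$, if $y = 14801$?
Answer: $- \frac{1029}{200} \approx -5.145$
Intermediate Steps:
$\frac{3140 - 5198}{-14401 + y} = \frac{3140 - 5198}{-14401 + 14801} = - \frac{2058}{400} = \left(-2058\right) \frac{1}{400} = - \frac{1029}{200}$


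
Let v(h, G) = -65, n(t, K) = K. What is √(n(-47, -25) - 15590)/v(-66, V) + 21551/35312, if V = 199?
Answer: 21551/35312 - 3*I*√1735/65 ≈ 0.6103 - 1.9225*I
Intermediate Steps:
√(n(-47, -25) - 15590)/v(-66, V) + 21551/35312 = √(-25 - 15590)/(-65) + 21551/35312 = √(-15615)*(-1/65) + 21551*(1/35312) = (3*I*√1735)*(-1/65) + 21551/35312 = -3*I*√1735/65 + 21551/35312 = 21551/35312 - 3*I*√1735/65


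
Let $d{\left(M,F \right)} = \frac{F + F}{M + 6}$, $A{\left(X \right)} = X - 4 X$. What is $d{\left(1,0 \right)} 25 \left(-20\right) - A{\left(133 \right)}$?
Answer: $399$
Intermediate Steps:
$A{\left(X \right)} = - 3 X$
$d{\left(M,F \right)} = \frac{2 F}{6 + M}$
$d{\left(1,0 \right)} 25 \left(-20\right) - A{\left(133 \right)} = 2 \cdot 0 \frac{1}{6 + 1} \cdot 25 \left(-20\right) - \left(-3\right) 133 = 2 \cdot 0 \cdot \frac{1}{7} \cdot 25 \left(-20\right) - -399 = 2 \cdot 0 \cdot \frac{1}{7} \cdot 25 \left(-20\right) + 399 = 0 \cdot 25 \left(-20\right) + 399 = 0 \left(-20\right) + 399 = 0 + 399 = 399$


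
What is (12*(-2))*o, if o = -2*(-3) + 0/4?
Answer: -144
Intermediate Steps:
o = 6 (o = 6 + 0*(1/4) = 6 + 0 = 6)
(12*(-2))*o = (12*(-2))*6 = -24*6 = -144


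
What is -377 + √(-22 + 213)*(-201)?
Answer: -377 - 201*√191 ≈ -3154.9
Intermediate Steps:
-377 + √(-22 + 213)*(-201) = -377 + √191*(-201) = -377 - 201*√191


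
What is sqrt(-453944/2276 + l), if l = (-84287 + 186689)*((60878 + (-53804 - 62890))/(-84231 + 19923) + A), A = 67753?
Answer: 2*sqrt(16127779432631838186314)/3049271 ≈ 83296.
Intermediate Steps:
l = 37181447167290/5359 (l = (-84287 + 186689)*((60878 + (-53804 - 62890))/(-84231 + 19923) + 67753) = 102402*((60878 - 116694)/(-64308) + 67753) = 102402*(-55816*(-1/64308) + 67753) = 102402*(13954/16077 + 67753) = 102402*(1089278935/16077) = 37181447167290/5359 ≈ 6.9381e+9)
sqrt(-453944/2276 + l) = sqrt(-453944/2276 + 37181447167290/5359) = sqrt(-453944*1/2276 + 37181447167290/5359) = sqrt(-113486/569 + 37181447167290/5359) = sqrt(21156242830016536/3049271) = 2*sqrt(16127779432631838186314)/3049271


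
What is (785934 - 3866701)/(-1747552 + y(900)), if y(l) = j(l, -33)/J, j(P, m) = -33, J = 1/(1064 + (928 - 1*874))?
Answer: 3080767/1784446 ≈ 1.7265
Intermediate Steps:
J = 1/1118 (J = 1/(1064 + (928 - 874)) = 1/(1064 + 54) = 1/1118 ≈ 0.00089445)
y(l) = -36894 (y(l) = -33/1/1118 = -33*1118 = -36894)
(785934 - 3866701)/(-1747552 + y(900)) = (785934 - 3866701)/(-1747552 - 36894) = -3080767/(-1784446) = -3080767*(-1/1784446) = 3080767/1784446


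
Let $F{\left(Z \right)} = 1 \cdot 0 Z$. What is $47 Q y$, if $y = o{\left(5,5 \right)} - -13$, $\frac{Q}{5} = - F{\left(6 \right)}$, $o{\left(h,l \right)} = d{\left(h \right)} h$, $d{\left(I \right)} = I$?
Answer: $0$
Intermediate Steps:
$o{\left(h,l \right)} = h^{2}$ ($o{\left(h,l \right)} = h h = h^{2}$)
$F{\left(Z \right)} = 0$ ($F{\left(Z \right)} = 0 Z = 0$)
$Q = 0$ ($Q = 5 \left(\left(-1\right) 0\right) = 5 \cdot 0 = 0$)
$y = 38$ ($y = 5^{2} - -13 = 25 + 13 = 38$)
$47 Q y = 47 \cdot 0 \cdot 38 = 0 \cdot 38 = 0$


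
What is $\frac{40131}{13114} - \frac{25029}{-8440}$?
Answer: $\frac{333467973}{55341080} \approx 6.0257$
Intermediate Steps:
$\frac{40131}{13114} - \frac{25029}{-8440} = 40131 \cdot \frac{1}{13114} - - \frac{25029}{8440} = \frac{40131}{13114} + \frac{25029}{8440} = \frac{333467973}{55341080}$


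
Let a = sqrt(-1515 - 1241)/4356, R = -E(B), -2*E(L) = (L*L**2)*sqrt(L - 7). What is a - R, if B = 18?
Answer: -2916*sqrt(11) + I*sqrt(689)/2178 ≈ -9671.3 + 0.012052*I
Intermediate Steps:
E(L) = -L**3*sqrt(-7 + L)/2 (E(L) = -L*L**2*sqrt(L - 7)/2 = -L**3*sqrt(-7 + L)/2)
R = 2916*sqrt(11) (R = -(-1)*18**3*sqrt(-7 + 18)/2 = -(-1)*5832*sqrt(11)/2 = -(-2916)*sqrt(11) = 2916*sqrt(11) ≈ 9671.3)
a = I*sqrt(689)/2178 (a = sqrt(-2756)*(1/4356) = (2*I*sqrt(689))*(1/4356) = I*sqrt(689)/2178 ≈ 0.012052*I)
a - R = I*sqrt(689)/2178 - 2916*sqrt(11) = -2916*sqrt(11) + I*sqrt(689)/2178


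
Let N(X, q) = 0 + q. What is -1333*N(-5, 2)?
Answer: -2666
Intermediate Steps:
N(X, q) = q
-1333*N(-5, 2) = -1333*2 = -2666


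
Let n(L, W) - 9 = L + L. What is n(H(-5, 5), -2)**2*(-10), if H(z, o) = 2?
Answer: -1690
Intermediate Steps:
n(L, W) = 9 + 2*L (n(L, W) = 9 + (L + L) = 9 + 2*L)
n(H(-5, 5), -2)**2*(-10) = (9 + 2*2)**2*(-10) = (9 + 4)**2*(-10) = 13**2*(-10) = 169*(-10) = -1690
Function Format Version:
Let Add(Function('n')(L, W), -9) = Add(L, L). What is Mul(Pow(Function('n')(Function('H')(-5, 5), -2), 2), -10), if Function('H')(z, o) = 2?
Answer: -1690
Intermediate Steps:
Function('n')(L, W) = Add(9, Mul(2, L)) (Function('n')(L, W) = Add(9, Add(L, L)) = Add(9, Mul(2, L)))
Mul(Pow(Function('n')(Function('H')(-5, 5), -2), 2), -10) = Mul(Pow(Add(9, Mul(2, 2)), 2), -10) = Mul(Pow(Add(9, 4), 2), -10) = Mul(Pow(13, 2), -10) = Mul(169, -10) = -1690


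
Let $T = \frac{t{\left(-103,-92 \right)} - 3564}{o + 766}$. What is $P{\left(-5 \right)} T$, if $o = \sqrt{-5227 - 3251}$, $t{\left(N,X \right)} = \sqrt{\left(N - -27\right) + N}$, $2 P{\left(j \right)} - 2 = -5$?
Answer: $\frac{2047518}{297617} - \frac{9 \sqrt{168618}}{1190468} - \frac{8019 i \sqrt{942}}{297617} - \frac{1149 i \sqrt{179}}{595234} \approx 6.8766 - 0.85279 i$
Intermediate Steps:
$P{\left(j \right)} = - \frac{3}{2}$ ($P{\left(j \right)} = 1 + \frac{1}{2} \left(-5\right) = 1 - \frac{5}{2} = - \frac{3}{2}$)
$t{\left(N,X \right)} = \sqrt{27 + 2 N}$ ($t{\left(N,X \right)} = \sqrt{\left(N + 27\right) + N} = \sqrt{\left(27 + N\right) + N} = \sqrt{27 + 2 N}$)
$o = 3 i \sqrt{942}$ ($o = \sqrt{-8478} = 3 i \sqrt{942} \approx 92.076 i$)
$T = \frac{-3564 + i \sqrt{179}}{766 + 3 i \sqrt{942}}$ ($T = \frac{\sqrt{27 + 2 \left(-103\right)} - 3564}{3 i \sqrt{942} + 766} = \frac{\sqrt{27 - 206} - 3564}{766 + 3 i \sqrt{942}} = \frac{\sqrt{-179} - 3564}{766 + 3 i \sqrt{942}} = \frac{i \sqrt{179} - 3564}{766 + 3 i \sqrt{942}} = \frac{-3564 + i \sqrt{179}}{766 + 3 i \sqrt{942}} \approx -4.5844 + 0.56853 i$)
$P{\left(-5 \right)} T = - \frac{3 \left(- \frac{1365012}{297617} + \frac{3 \sqrt{168618}}{595234} + \frac{383 i \sqrt{179}}{297617} + \frac{5346 i \sqrt{942}}{297617}\right)}{2} = \frac{2047518}{297617} - \frac{9 \sqrt{168618}}{1190468} - \frac{8019 i \sqrt{942}}{297617} - \frac{1149 i \sqrt{179}}{595234}$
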